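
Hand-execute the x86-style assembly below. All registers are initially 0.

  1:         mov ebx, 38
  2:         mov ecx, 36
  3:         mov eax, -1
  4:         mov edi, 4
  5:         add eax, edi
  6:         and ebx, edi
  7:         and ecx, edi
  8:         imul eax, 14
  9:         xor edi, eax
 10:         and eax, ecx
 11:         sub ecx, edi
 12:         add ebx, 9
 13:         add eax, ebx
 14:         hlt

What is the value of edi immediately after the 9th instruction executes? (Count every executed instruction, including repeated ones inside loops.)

46

mov ebx, 38 → ebx=38
mov ecx, 36 → ecx=36
mov eax, -1 → eax=-1
mov edi, 4 → edi=4
add eax, edi → eax=(-1)+4=3
and ebx, edi → ebx=38&4=4
and ecx, edi → ecx=36&4=4
imul eax, 14 → eax=3*14=42
xor edi, eax → edi=4^42=46
After step 9: edi = 46.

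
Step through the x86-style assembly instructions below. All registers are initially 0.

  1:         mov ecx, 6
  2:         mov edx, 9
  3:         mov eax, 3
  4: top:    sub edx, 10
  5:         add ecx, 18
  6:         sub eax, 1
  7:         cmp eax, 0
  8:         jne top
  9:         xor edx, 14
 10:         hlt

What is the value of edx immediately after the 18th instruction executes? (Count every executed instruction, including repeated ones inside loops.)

after mov ecx, 6: ecx=6
after mov edx, 9: edx=9
after mov eax, 3: eax=3
after sub edx, 10: edx=9-10=-1
after add ecx, 18: ecx=6+18=24
after sub eax, 1: eax=3-1=2
cmp eax, 0  (cmp 2,0)
jne top: taken
after sub edx, 10: edx=(-1)-10=-11
after add ecx, 18: ecx=24+18=42
after sub eax, 1: eax=2-1=1
cmp eax, 0  (cmp 1,0)
jne top: taken
after sub edx, 10: edx=(-11)-10=-21
after add ecx, 18: ecx=42+18=60
after sub eax, 1: eax=1-1=0
cmp eax, 0  (cmp 0,0)
jne top: not taken
After step 18: edx = -21.

-21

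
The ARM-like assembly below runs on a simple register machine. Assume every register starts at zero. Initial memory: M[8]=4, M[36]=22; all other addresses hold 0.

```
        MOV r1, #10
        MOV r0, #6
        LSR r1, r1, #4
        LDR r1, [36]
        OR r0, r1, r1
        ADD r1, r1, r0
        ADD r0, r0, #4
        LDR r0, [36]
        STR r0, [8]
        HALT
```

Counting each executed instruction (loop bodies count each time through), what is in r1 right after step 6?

MOV r1, #10 → r1=10
MOV r0, #6 → r0=6
LSR r1, r1, #4 → r1=10>>4=0
LDR r1, [36] → r1=M[36]=22
OR r0, r1, r1 → r0=22|22=22
ADD r1, r1, r0 → r1=22+22=44
After step 6: r1 = 44.

44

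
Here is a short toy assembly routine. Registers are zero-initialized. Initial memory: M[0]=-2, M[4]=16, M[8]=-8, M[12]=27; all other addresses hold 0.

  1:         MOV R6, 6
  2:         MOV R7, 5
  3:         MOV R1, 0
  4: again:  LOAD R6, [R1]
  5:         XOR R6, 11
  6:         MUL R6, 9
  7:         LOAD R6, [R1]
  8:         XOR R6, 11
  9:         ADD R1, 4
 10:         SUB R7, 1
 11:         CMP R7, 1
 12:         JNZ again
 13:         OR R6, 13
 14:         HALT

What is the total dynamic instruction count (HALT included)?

MOV R6, 6 → R6=6
MOV R7, 5 → R7=5
MOV R1, 0 → R1=0
LOAD R6, [R1] → R6=M[0]=-2
XOR R6, 11 → R6=(-2)^11=-11
MUL R6, 9 → R6=(-11)*9=-99
LOAD R6, [R1] → R6=M[0]=-2
XOR R6, 11 → R6=(-2)^11=-11
ADD R1, 4 → R1=0+4=4
SUB R7, 1 → R7=5-1=4
CMP R7, 1  (cmp 4,1)
JNZ again: taken
LOAD R6, [R1] → R6=M[4]=16
XOR R6, 11 → R6=16^11=27
MUL R6, 9 → R6=27*9=243
LOAD R6, [R1] → R6=M[4]=16
XOR R6, 11 → R6=16^11=27
ADD R1, 4 → R1=4+4=8
SUB R7, 1 → R7=4-1=3
CMP R7, 1  (cmp 3,1)
JNZ again: taken
LOAD R6, [R1] → R6=M[8]=-8
XOR R6, 11 → R6=(-8)^11=-13
MUL R6, 9 → R6=(-13)*9=-117
LOAD R6, [R1] → R6=M[8]=-8
XOR R6, 11 → R6=(-8)^11=-13
ADD R1, 4 → R1=8+4=12
SUB R7, 1 → R7=3-1=2
CMP R7, 1  (cmp 2,1)
JNZ again: taken
LOAD R6, [R1] → R6=M[12]=27
XOR R6, 11 → R6=27^11=16
MUL R6, 9 → R6=16*9=144
LOAD R6, [R1] → R6=M[12]=27
XOR R6, 11 → R6=27^11=16
ADD R1, 4 → R1=12+4=16
SUB R7, 1 → R7=2-1=1
CMP R7, 1  (cmp 1,1)
JNZ again: not taken
OR R6, 13 → R6=16|13=29
halt.
Total executed instructions: 41.

41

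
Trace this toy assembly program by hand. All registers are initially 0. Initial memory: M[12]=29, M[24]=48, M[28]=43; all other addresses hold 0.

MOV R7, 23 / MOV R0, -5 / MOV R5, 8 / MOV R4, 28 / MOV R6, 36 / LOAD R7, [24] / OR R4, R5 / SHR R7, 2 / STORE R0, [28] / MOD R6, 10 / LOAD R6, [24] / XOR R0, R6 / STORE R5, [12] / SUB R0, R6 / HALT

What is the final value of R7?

R7=23
R0=-5
R5=8
R4=28
R6=36
R7=M[24]=48
R4=28|8=28
R7=48>>2=12
STORE R0, [28] → M[28]=-5
R6=36%10=6
R6=M[24]=48
R0=(-5)^48=-53
STORE R5, [12] → M[12]=8
R0=(-53)-48=-101
halt.

12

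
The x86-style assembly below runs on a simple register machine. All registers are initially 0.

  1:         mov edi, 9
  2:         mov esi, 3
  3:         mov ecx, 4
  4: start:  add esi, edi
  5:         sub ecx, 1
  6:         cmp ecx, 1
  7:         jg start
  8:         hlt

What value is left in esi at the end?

after mov edi, 9: edi=9
after mov esi, 3: esi=3
after mov ecx, 4: ecx=4
after add esi, edi: esi=3+9=12
after sub ecx, 1: ecx=4-1=3
cmp ecx, 1  (cmp 3,1)
jg start: taken
after add esi, edi: esi=12+9=21
after sub ecx, 1: ecx=3-1=2
cmp ecx, 1  (cmp 2,1)
jg start: taken
after add esi, edi: esi=21+9=30
after sub ecx, 1: ecx=2-1=1
cmp ecx, 1  (cmp 1,1)
jg start: not taken
halt.

30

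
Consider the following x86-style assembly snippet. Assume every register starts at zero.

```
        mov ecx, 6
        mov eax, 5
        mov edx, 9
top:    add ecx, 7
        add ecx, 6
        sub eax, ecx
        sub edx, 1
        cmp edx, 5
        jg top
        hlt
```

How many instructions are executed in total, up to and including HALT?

28

ecx=6
eax=5
edx=9
ecx=6+7=13
ecx=13+6=19
eax=5-19=-14
edx=9-1=8
cmp edx, 5  (cmp 8,5)
jg top: taken
ecx=19+7=26
ecx=26+6=32
eax=(-14)-32=-46
edx=8-1=7
cmp edx, 5  (cmp 7,5)
jg top: taken
ecx=32+7=39
ecx=39+6=45
eax=(-46)-45=-91
edx=7-1=6
cmp edx, 5  (cmp 6,5)
jg top: taken
ecx=45+7=52
ecx=52+6=58
eax=(-91)-58=-149
edx=6-1=5
cmp edx, 5  (cmp 5,5)
jg top: not taken
halt.
Total executed instructions: 28.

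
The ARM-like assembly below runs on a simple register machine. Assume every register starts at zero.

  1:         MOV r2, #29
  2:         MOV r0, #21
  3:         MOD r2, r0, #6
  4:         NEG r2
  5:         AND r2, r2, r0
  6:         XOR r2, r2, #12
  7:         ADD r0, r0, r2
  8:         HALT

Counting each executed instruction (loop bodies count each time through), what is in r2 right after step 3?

after MOV r2, #29: r2=29
after MOV r0, #21: r0=21
after MOD r2, r0, #6: r2=21%6=3
After step 3: r2 = 3.

3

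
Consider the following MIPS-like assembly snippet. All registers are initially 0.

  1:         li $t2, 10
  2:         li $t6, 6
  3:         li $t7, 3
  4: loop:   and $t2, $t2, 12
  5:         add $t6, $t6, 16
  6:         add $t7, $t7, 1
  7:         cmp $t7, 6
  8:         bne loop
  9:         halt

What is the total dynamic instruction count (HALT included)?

19

after li $t2, 10: $t2=10
after li $t6, 6: $t6=6
after li $t7, 3: $t7=3
after and $t2, $t2, 12: $t2=10&12=8
after add $t6, $t6, 16: $t6=6+16=22
after add $t7, $t7, 1: $t7=3+1=4
cmp $t7, 6  (cmp 4,6)
bne loop: taken
after and $t2, $t2, 12: $t2=8&12=8
after add $t6, $t6, 16: $t6=22+16=38
after add $t7, $t7, 1: $t7=4+1=5
cmp $t7, 6  (cmp 5,6)
bne loop: taken
after and $t2, $t2, 12: $t2=8&12=8
after add $t6, $t6, 16: $t6=38+16=54
after add $t7, $t7, 1: $t7=5+1=6
cmp $t7, 6  (cmp 6,6)
bne loop: not taken
halt.
Total executed instructions: 19.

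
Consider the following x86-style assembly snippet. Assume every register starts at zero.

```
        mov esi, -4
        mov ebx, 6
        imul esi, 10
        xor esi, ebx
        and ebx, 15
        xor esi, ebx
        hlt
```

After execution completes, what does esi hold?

-40

after mov esi, -4: esi=-4
after mov ebx, 6: ebx=6
after imul esi, 10: esi=(-4)*10=-40
after xor esi, ebx: esi=(-40)^6=-34
after and ebx, 15: ebx=6&15=6
after xor esi, ebx: esi=(-34)^6=-40
halt.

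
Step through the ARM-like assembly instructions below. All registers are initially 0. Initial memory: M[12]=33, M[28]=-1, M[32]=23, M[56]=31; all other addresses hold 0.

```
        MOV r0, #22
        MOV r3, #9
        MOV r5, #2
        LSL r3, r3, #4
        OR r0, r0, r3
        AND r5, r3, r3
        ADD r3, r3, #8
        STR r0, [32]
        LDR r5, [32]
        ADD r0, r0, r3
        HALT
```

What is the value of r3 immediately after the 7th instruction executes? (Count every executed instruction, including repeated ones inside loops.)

152

after MOV r0, #22: r0=22
after MOV r3, #9: r3=9
after MOV r5, #2: r5=2
after LSL r3, r3, #4: r3=9<<4=144
after OR r0, r0, r3: r0=22|144=150
after AND r5, r3, r3: r5=144&144=144
after ADD r3, r3, #8: r3=144+8=152
After step 7: r3 = 152.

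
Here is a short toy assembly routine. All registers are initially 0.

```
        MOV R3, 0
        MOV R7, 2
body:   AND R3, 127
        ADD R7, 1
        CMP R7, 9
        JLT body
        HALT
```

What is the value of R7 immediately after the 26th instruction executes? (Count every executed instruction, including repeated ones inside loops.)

after MOV R3, 0: R3=0
after MOV R7, 2: R7=2
after AND R3, 127: R3=0&127=0
after ADD R7, 1: R7=2+1=3
CMP R7, 9  (cmp 3,9)
JLT body: taken
after AND R3, 127: R3=0&127=0
after ADD R7, 1: R7=3+1=4
CMP R7, 9  (cmp 4,9)
JLT body: taken
after AND R3, 127: R3=0&127=0
after ADD R7, 1: R7=4+1=5
CMP R7, 9  (cmp 5,9)
JLT body: taken
after AND R3, 127: R3=0&127=0
after ADD R7, 1: R7=5+1=6
CMP R7, 9  (cmp 6,9)
JLT body: taken
after AND R3, 127: R3=0&127=0
after ADD R7, 1: R7=6+1=7
CMP R7, 9  (cmp 7,9)
JLT body: taken
after AND R3, 127: R3=0&127=0
after ADD R7, 1: R7=7+1=8
CMP R7, 9  (cmp 8,9)
JLT body: taken
After step 26: R7 = 8.

8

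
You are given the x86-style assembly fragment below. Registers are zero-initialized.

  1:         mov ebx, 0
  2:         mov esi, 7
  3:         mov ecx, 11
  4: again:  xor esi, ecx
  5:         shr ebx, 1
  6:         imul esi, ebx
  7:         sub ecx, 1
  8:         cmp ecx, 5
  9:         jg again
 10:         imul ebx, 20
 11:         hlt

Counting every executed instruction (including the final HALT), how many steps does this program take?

41

mov ebx, 0 → ebx=0
mov esi, 7 → esi=7
mov ecx, 11 → ecx=11
xor esi, ecx → esi=7^11=12
shr ebx, 1 → ebx=0>>1=0
imul esi, ebx → esi=12*0=0
sub ecx, 1 → ecx=11-1=10
cmp ecx, 5  (cmp 10,5)
jg again: taken
xor esi, ecx → esi=0^10=10
shr ebx, 1 → ebx=0>>1=0
imul esi, ebx → esi=10*0=0
sub ecx, 1 → ecx=10-1=9
cmp ecx, 5  (cmp 9,5)
jg again: taken
xor esi, ecx → esi=0^9=9
shr ebx, 1 → ebx=0>>1=0
imul esi, ebx → esi=9*0=0
sub ecx, 1 → ecx=9-1=8
cmp ecx, 5  (cmp 8,5)
jg again: taken
xor esi, ecx → esi=0^8=8
shr ebx, 1 → ebx=0>>1=0
imul esi, ebx → esi=8*0=0
sub ecx, 1 → ecx=8-1=7
cmp ecx, 5  (cmp 7,5)
jg again: taken
xor esi, ecx → esi=0^7=7
shr ebx, 1 → ebx=0>>1=0
imul esi, ebx → esi=7*0=0
sub ecx, 1 → ecx=7-1=6
cmp ecx, 5  (cmp 6,5)
jg again: taken
xor esi, ecx → esi=0^6=6
shr ebx, 1 → ebx=0>>1=0
imul esi, ebx → esi=6*0=0
sub ecx, 1 → ecx=6-1=5
cmp ecx, 5  (cmp 5,5)
jg again: not taken
imul ebx, 20 → ebx=0*20=0
halt.
Total executed instructions: 41.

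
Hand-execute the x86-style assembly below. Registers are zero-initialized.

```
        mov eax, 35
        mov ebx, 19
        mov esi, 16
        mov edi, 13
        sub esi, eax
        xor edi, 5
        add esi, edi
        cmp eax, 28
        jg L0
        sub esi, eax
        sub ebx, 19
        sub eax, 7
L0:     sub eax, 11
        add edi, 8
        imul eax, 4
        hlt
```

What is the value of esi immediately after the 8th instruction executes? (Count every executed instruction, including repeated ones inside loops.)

-11

eax=35
ebx=19
esi=16
edi=13
esi=16-35=-19
edi=13^5=8
esi=(-19)+8=-11
cmp eax, 28  (cmp 35,28)
After step 8: esi = -11.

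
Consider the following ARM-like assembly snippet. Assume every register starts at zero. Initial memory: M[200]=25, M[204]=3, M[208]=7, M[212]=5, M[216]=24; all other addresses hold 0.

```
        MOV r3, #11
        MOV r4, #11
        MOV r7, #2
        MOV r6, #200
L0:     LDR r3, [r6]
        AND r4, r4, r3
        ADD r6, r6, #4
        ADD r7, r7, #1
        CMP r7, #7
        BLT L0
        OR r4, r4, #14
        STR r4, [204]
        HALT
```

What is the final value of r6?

220

MOV r3, #11 → r3=11
MOV r4, #11 → r4=11
MOV r7, #2 → r7=2
MOV r6, #200 → r6=200
LDR r3, [r6] → r3=M[200]=25
AND r4, r4, r3 → r4=11&25=9
ADD r6, r6, #4 → r6=200+4=204
ADD r7, r7, #1 → r7=2+1=3
CMP r7, #7  (cmp 3,7)
BLT L0: taken
LDR r3, [r6] → r3=M[204]=3
AND r4, r4, r3 → r4=9&3=1
ADD r6, r6, #4 → r6=204+4=208
ADD r7, r7, #1 → r7=3+1=4
CMP r7, #7  (cmp 4,7)
BLT L0: taken
LDR r3, [r6] → r3=M[208]=7
AND r4, r4, r3 → r4=1&7=1
ADD r6, r6, #4 → r6=208+4=212
ADD r7, r7, #1 → r7=4+1=5
CMP r7, #7  (cmp 5,7)
BLT L0: taken
LDR r3, [r6] → r3=M[212]=5
AND r4, r4, r3 → r4=1&5=1
ADD r6, r6, #4 → r6=212+4=216
ADD r7, r7, #1 → r7=5+1=6
CMP r7, #7  (cmp 6,7)
BLT L0: taken
LDR r3, [r6] → r3=M[216]=24
AND r4, r4, r3 → r4=1&24=0
ADD r6, r6, #4 → r6=216+4=220
ADD r7, r7, #1 → r7=6+1=7
CMP r7, #7  (cmp 7,7)
BLT L0: not taken
OR r4, r4, #14 → r4=0|14=14
STR r4, [204] → M[204]=14
halt.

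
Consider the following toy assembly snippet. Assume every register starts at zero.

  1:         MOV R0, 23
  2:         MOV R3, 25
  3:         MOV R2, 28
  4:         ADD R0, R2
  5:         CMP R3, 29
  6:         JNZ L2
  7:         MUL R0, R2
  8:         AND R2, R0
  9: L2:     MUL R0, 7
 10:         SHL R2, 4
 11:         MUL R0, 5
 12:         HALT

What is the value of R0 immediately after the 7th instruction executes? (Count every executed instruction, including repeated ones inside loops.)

357

MOV R0, 23 → R0=23
MOV R3, 25 → R3=25
MOV R2, 28 → R2=28
ADD R0, R2 → R0=23+28=51
CMP R3, 29  (cmp 25,29)
JNZ L2: taken
MUL R0, 7 → R0=51*7=357
After step 7: R0 = 357.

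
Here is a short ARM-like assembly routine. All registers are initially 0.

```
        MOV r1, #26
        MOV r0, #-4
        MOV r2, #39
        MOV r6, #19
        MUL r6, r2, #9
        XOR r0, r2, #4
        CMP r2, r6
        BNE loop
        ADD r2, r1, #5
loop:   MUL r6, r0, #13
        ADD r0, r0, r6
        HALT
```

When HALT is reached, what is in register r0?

490

r1=26
r0=-4
r2=39
r6=19
r6=39*9=351
r0=39^4=35
CMP r2, r6  (cmp 39,351)
BNE loop: taken
r6=35*13=455
r0=35+455=490
halt.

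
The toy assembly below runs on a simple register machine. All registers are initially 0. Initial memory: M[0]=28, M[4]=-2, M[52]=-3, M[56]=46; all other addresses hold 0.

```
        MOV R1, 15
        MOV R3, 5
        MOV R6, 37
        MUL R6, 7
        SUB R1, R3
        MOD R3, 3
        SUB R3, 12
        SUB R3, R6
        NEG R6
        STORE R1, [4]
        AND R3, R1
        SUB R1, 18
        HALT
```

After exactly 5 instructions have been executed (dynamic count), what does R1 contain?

MOV R1, 15 → R1=15
MOV R3, 5 → R3=5
MOV R6, 37 → R6=37
MUL R6, 7 → R6=37*7=259
SUB R1, R3 → R1=15-5=10
After step 5: R1 = 10.

10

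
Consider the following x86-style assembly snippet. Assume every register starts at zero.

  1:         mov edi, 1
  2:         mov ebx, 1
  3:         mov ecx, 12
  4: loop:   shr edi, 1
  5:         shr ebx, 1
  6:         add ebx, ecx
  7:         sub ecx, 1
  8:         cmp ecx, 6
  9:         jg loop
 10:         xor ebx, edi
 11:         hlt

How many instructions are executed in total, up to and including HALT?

41

after mov edi, 1: edi=1
after mov ebx, 1: ebx=1
after mov ecx, 12: ecx=12
after shr edi, 1: edi=1>>1=0
after shr ebx, 1: ebx=1>>1=0
after add ebx, ecx: ebx=0+12=12
after sub ecx, 1: ecx=12-1=11
cmp ecx, 6  (cmp 11,6)
jg loop: taken
after shr edi, 1: edi=0>>1=0
after shr ebx, 1: ebx=12>>1=6
after add ebx, ecx: ebx=6+11=17
after sub ecx, 1: ecx=11-1=10
cmp ecx, 6  (cmp 10,6)
jg loop: taken
after shr edi, 1: edi=0>>1=0
after shr ebx, 1: ebx=17>>1=8
after add ebx, ecx: ebx=8+10=18
after sub ecx, 1: ecx=10-1=9
cmp ecx, 6  (cmp 9,6)
jg loop: taken
after shr edi, 1: edi=0>>1=0
after shr ebx, 1: ebx=18>>1=9
after add ebx, ecx: ebx=9+9=18
after sub ecx, 1: ecx=9-1=8
cmp ecx, 6  (cmp 8,6)
jg loop: taken
after shr edi, 1: edi=0>>1=0
after shr ebx, 1: ebx=18>>1=9
after add ebx, ecx: ebx=9+8=17
after sub ecx, 1: ecx=8-1=7
cmp ecx, 6  (cmp 7,6)
jg loop: taken
after shr edi, 1: edi=0>>1=0
after shr ebx, 1: ebx=17>>1=8
after add ebx, ecx: ebx=8+7=15
after sub ecx, 1: ecx=7-1=6
cmp ecx, 6  (cmp 6,6)
jg loop: not taken
after xor ebx, edi: ebx=15^0=15
halt.
Total executed instructions: 41.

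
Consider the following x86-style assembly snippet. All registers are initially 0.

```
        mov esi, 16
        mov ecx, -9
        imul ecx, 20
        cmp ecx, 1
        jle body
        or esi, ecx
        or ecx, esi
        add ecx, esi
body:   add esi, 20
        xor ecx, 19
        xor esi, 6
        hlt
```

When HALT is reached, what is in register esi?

after mov esi, 16: esi=16
after mov ecx, -9: ecx=-9
after imul ecx, 20: ecx=(-9)*20=-180
cmp ecx, 1  (cmp -180,1)
jle body: taken
after add esi, 20: esi=16+20=36
after xor ecx, 19: ecx=(-180)^19=-161
after xor esi, 6: esi=36^6=34
halt.

34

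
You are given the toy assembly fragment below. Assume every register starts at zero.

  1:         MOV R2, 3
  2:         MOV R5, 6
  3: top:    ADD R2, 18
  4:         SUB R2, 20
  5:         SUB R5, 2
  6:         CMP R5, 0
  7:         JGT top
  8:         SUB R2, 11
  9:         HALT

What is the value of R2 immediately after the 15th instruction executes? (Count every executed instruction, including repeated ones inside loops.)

after MOV R2, 3: R2=3
after MOV R5, 6: R5=6
after ADD R2, 18: R2=3+18=21
after SUB R2, 20: R2=21-20=1
after SUB R5, 2: R5=6-2=4
CMP R5, 0  (cmp 4,0)
JGT top: taken
after ADD R2, 18: R2=1+18=19
after SUB R2, 20: R2=19-20=-1
after SUB R5, 2: R5=4-2=2
CMP R5, 0  (cmp 2,0)
JGT top: taken
after ADD R2, 18: R2=(-1)+18=17
after SUB R2, 20: R2=17-20=-3
after SUB R5, 2: R5=2-2=0
After step 15: R2 = -3.

-3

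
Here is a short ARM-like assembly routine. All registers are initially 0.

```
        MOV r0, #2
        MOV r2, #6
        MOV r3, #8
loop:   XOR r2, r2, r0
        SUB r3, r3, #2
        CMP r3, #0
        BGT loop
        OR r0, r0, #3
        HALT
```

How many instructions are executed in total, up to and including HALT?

r0=2
r2=6
r3=8
r2=6^2=4
r3=8-2=6
CMP r3, #0  (cmp 6,0)
BGT loop: taken
r2=4^2=6
r3=6-2=4
CMP r3, #0  (cmp 4,0)
BGT loop: taken
r2=6^2=4
r3=4-2=2
CMP r3, #0  (cmp 2,0)
BGT loop: taken
r2=4^2=6
r3=2-2=0
CMP r3, #0  (cmp 0,0)
BGT loop: not taken
r0=2|3=3
halt.
Total executed instructions: 21.

21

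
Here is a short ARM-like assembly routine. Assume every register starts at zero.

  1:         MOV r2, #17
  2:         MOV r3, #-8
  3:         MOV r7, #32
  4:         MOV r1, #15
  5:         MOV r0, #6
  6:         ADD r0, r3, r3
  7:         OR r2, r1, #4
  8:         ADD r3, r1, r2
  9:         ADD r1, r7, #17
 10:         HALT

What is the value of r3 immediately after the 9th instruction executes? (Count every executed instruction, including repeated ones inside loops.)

after MOV r2, #17: r2=17
after MOV r3, #-8: r3=-8
after MOV r7, #32: r7=32
after MOV r1, #15: r1=15
after MOV r0, #6: r0=6
after ADD r0, r3, r3: r0=(-8)+(-8)=-16
after OR r2, r1, #4: r2=15|4=15
after ADD r3, r1, r2: r3=15+15=30
after ADD r1, r7, #17: r1=32+17=49
After step 9: r3 = 30.

30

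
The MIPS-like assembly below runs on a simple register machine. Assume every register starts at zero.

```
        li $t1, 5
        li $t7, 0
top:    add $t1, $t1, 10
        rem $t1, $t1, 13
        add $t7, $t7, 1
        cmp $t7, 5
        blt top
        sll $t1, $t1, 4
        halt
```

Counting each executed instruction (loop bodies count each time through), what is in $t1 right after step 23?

16

after li $t1, 5: $t1=5
after li $t7, 0: $t7=0
after add $t1, $t1, 10: $t1=5+10=15
after rem $t1, $t1, 13: $t1=15%13=2
after add $t7, $t7, 1: $t7=0+1=1
cmp $t7, 5  (cmp 1,5)
blt top: taken
after add $t1, $t1, 10: $t1=2+10=12
after rem $t1, $t1, 13: $t1=12%13=12
after add $t7, $t7, 1: $t7=1+1=2
cmp $t7, 5  (cmp 2,5)
blt top: taken
after add $t1, $t1, 10: $t1=12+10=22
after rem $t1, $t1, 13: $t1=22%13=9
after add $t7, $t7, 1: $t7=2+1=3
cmp $t7, 5  (cmp 3,5)
blt top: taken
after add $t1, $t1, 10: $t1=9+10=19
after rem $t1, $t1, 13: $t1=19%13=6
after add $t7, $t7, 1: $t7=3+1=4
cmp $t7, 5  (cmp 4,5)
blt top: taken
after add $t1, $t1, 10: $t1=6+10=16
After step 23: $t1 = 16.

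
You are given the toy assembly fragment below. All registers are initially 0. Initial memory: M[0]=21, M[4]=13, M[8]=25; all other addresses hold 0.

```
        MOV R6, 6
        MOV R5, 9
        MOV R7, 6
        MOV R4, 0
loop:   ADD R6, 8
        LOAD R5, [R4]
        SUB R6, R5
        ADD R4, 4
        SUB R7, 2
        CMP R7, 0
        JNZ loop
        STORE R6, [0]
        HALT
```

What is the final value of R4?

12

after MOV R6, 6: R6=6
after MOV R5, 9: R5=9
after MOV R7, 6: R7=6
after MOV R4, 0: R4=0
after ADD R6, 8: R6=6+8=14
after LOAD R5, [R4]: R5=M[0]=21
after SUB R6, R5: R6=14-21=-7
after ADD R4, 4: R4=0+4=4
after SUB R7, 2: R7=6-2=4
CMP R7, 0  (cmp 4,0)
JNZ loop: taken
after ADD R6, 8: R6=(-7)+8=1
after LOAD R5, [R4]: R5=M[4]=13
after SUB R6, R5: R6=1-13=-12
after ADD R4, 4: R4=4+4=8
after SUB R7, 2: R7=4-2=2
CMP R7, 0  (cmp 2,0)
JNZ loop: taken
after ADD R6, 8: R6=(-12)+8=-4
after LOAD R5, [R4]: R5=M[8]=25
after SUB R6, R5: R6=(-4)-25=-29
after ADD R4, 4: R4=8+4=12
after SUB R7, 2: R7=2-2=0
CMP R7, 0  (cmp 0,0)
JNZ loop: not taken
STORE R6, [0] → M[0]=-29
halt.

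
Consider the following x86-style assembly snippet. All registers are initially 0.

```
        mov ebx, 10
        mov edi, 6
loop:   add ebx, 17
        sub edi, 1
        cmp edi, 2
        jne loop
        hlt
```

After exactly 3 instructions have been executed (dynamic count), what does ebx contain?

27

ebx=10
edi=6
ebx=10+17=27
After step 3: ebx = 27.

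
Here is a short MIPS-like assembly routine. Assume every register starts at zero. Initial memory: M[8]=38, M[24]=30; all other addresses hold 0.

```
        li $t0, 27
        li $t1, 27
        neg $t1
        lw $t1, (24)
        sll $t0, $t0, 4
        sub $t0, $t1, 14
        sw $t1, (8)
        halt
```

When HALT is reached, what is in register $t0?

$t0=27
$t1=27
$t1=-(27)=-27
$t1=M[24]=30
$t0=27<<4=432
$t0=30-14=16
sw $t1, (8) → M[8]=30
halt.

16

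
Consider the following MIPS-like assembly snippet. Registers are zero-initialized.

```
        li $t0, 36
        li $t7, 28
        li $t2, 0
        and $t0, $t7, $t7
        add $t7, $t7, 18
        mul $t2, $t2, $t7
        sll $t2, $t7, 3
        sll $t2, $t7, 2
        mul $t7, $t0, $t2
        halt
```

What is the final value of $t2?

184

li $t0, 36 → $t0=36
li $t7, 28 → $t7=28
li $t2, 0 → $t2=0
and $t0, $t7, $t7 → $t0=28&28=28
add $t7, $t7, 18 → $t7=28+18=46
mul $t2, $t2, $t7 → $t2=0*46=0
sll $t2, $t7, 3 → $t2=46<<3=368
sll $t2, $t7, 2 → $t2=46<<2=184
mul $t7, $t0, $t2 → $t7=28*184=5152
halt.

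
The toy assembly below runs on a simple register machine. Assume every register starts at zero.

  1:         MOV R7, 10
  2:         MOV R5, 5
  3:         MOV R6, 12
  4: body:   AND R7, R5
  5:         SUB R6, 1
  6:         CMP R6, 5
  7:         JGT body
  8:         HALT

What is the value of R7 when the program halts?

after MOV R7, 10: R7=10
after MOV R5, 5: R5=5
after MOV R6, 12: R6=12
after AND R7, R5: R7=10&5=0
after SUB R6, 1: R6=12-1=11
CMP R6, 5  (cmp 11,5)
JGT body: taken
after AND R7, R5: R7=0&5=0
after SUB R6, 1: R6=11-1=10
CMP R6, 5  (cmp 10,5)
JGT body: taken
after AND R7, R5: R7=0&5=0
after SUB R6, 1: R6=10-1=9
CMP R6, 5  (cmp 9,5)
JGT body: taken
after AND R7, R5: R7=0&5=0
after SUB R6, 1: R6=9-1=8
CMP R6, 5  (cmp 8,5)
JGT body: taken
after AND R7, R5: R7=0&5=0
after SUB R6, 1: R6=8-1=7
CMP R6, 5  (cmp 7,5)
JGT body: taken
after AND R7, R5: R7=0&5=0
after SUB R6, 1: R6=7-1=6
CMP R6, 5  (cmp 6,5)
JGT body: taken
after AND R7, R5: R7=0&5=0
after SUB R6, 1: R6=6-1=5
CMP R6, 5  (cmp 5,5)
JGT body: not taken
halt.

0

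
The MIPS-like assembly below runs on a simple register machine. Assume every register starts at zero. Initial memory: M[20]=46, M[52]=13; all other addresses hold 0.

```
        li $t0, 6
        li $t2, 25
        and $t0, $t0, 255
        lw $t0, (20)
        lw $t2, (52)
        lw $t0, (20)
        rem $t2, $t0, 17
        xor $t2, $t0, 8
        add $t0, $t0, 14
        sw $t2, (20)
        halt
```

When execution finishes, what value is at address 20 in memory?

$t0=6
$t2=25
$t0=6&255=6
$t0=M[20]=46
$t2=M[52]=13
$t0=M[20]=46
$t2=46%17=12
$t2=46^8=38
$t0=46+14=60
sw $t2, (20) → M[20]=38
halt.

38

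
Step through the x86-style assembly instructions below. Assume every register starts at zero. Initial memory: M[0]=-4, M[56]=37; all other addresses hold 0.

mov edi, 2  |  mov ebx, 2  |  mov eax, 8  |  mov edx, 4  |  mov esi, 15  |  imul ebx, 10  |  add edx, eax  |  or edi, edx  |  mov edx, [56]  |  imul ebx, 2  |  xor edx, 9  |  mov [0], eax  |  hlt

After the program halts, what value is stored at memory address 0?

edi=2
ebx=2
eax=8
edx=4
esi=15
ebx=2*10=20
edx=4+8=12
edi=2|12=14
edx=M[56]=37
ebx=20*2=40
edx=37^9=44
mov [0], eax → M[0]=8
halt.

8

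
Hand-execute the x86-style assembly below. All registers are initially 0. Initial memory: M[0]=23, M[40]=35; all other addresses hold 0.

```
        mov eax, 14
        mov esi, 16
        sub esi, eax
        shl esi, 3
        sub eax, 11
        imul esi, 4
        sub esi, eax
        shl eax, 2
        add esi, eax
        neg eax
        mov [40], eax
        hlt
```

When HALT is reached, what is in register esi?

73

mov eax, 14 → eax=14
mov esi, 16 → esi=16
sub esi, eax → esi=16-14=2
shl esi, 3 → esi=2<<3=16
sub eax, 11 → eax=14-11=3
imul esi, 4 → esi=16*4=64
sub esi, eax → esi=64-3=61
shl eax, 2 → eax=3<<2=12
add esi, eax → esi=61+12=73
neg eax → eax=-(12)=-12
mov [40], eax → M[40]=-12
halt.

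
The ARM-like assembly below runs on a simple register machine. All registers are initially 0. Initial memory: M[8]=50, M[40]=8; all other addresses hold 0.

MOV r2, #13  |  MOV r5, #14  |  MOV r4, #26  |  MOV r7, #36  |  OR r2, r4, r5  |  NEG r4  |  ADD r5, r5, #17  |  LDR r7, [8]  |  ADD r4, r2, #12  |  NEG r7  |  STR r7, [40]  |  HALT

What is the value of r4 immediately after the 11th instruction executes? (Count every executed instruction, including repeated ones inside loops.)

r2=13
r5=14
r4=26
r7=36
r2=26|14=30
r4=-(26)=-26
r5=14+17=31
r7=M[8]=50
r4=30+12=42
r7=-(50)=-50
STR r7, [40] → M[40]=-50
After step 11: r4 = 42.

42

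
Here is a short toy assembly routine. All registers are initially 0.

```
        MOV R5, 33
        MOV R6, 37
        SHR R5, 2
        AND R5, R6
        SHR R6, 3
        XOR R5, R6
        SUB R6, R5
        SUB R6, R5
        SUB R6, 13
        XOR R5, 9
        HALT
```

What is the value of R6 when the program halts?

MOV R5, 33 → R5=33
MOV R6, 37 → R6=37
SHR R5, 2 → R5=33>>2=8
AND R5, R6 → R5=8&37=0
SHR R6, 3 → R6=37>>3=4
XOR R5, R6 → R5=0^4=4
SUB R6, R5 → R6=4-4=0
SUB R6, R5 → R6=0-4=-4
SUB R6, 13 → R6=(-4)-13=-17
XOR R5, 9 → R5=4^9=13
halt.

-17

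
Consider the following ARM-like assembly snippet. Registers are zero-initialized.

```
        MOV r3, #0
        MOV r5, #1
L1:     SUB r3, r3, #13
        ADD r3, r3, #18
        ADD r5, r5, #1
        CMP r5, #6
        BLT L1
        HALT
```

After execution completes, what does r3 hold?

after MOV r3, #0: r3=0
after MOV r5, #1: r5=1
after SUB r3, r3, #13: r3=0-13=-13
after ADD r3, r3, #18: r3=(-13)+18=5
after ADD r5, r5, #1: r5=1+1=2
CMP r5, #6  (cmp 2,6)
BLT L1: taken
after SUB r3, r3, #13: r3=5-13=-8
after ADD r3, r3, #18: r3=(-8)+18=10
after ADD r5, r5, #1: r5=2+1=3
CMP r5, #6  (cmp 3,6)
BLT L1: taken
after SUB r3, r3, #13: r3=10-13=-3
after ADD r3, r3, #18: r3=(-3)+18=15
after ADD r5, r5, #1: r5=3+1=4
CMP r5, #6  (cmp 4,6)
BLT L1: taken
after SUB r3, r3, #13: r3=15-13=2
after ADD r3, r3, #18: r3=2+18=20
after ADD r5, r5, #1: r5=4+1=5
CMP r5, #6  (cmp 5,6)
BLT L1: taken
after SUB r3, r3, #13: r3=20-13=7
after ADD r3, r3, #18: r3=7+18=25
after ADD r5, r5, #1: r5=5+1=6
CMP r5, #6  (cmp 6,6)
BLT L1: not taken
halt.

25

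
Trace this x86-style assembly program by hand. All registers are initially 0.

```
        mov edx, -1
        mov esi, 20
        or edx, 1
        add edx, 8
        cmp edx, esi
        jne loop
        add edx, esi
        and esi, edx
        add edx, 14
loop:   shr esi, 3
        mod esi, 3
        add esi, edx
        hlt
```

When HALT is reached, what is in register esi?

9

after mov edx, -1: edx=-1
after mov esi, 20: esi=20
after or edx, 1: edx=(-1)|1=-1
after add edx, 8: edx=(-1)+8=7
cmp edx, esi  (cmp 7,20)
jne loop: taken
after shr esi, 3: esi=20>>3=2
after mod esi, 3: esi=2%3=2
after add esi, edx: esi=2+7=9
halt.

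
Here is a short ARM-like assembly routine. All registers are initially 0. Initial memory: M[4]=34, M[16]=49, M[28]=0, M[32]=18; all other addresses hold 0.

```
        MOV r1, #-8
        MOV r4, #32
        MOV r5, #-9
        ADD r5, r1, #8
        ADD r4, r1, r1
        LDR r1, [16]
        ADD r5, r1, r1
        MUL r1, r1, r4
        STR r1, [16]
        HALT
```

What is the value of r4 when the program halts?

-16

MOV r1, #-8 → r1=-8
MOV r4, #32 → r4=32
MOV r5, #-9 → r5=-9
ADD r5, r1, #8 → r5=(-8)+8=0
ADD r4, r1, r1 → r4=(-8)+(-8)=-16
LDR r1, [16] → r1=M[16]=49
ADD r5, r1, r1 → r5=49+49=98
MUL r1, r1, r4 → r1=49*(-16)=-784
STR r1, [16] → M[16]=-784
halt.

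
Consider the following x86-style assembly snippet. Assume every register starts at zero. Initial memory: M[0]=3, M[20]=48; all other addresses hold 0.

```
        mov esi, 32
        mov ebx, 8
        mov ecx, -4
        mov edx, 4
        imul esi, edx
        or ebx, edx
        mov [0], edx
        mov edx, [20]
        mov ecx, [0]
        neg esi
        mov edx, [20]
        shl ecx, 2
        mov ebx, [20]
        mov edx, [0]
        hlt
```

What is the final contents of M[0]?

after mov esi, 32: esi=32
after mov ebx, 8: ebx=8
after mov ecx, -4: ecx=-4
after mov edx, 4: edx=4
after imul esi, edx: esi=32*4=128
after or ebx, edx: ebx=8|4=12
mov [0], edx → M[0]=4
after mov edx, [20]: edx=M[20]=48
after mov ecx, [0]: ecx=M[0]=4
after neg esi: esi=-(128)=-128
after mov edx, [20]: edx=M[20]=48
after shl ecx, 2: ecx=4<<2=16
after mov ebx, [20]: ebx=M[20]=48
after mov edx, [0]: edx=M[0]=4
halt.

4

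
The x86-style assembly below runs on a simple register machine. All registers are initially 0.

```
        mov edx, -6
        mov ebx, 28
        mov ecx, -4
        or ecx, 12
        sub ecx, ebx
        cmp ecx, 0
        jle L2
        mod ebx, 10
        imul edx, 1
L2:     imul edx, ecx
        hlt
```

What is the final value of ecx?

-32

mov edx, -6 → edx=-6
mov ebx, 28 → ebx=28
mov ecx, -4 → ecx=-4
or ecx, 12 → ecx=(-4)|12=-4
sub ecx, ebx → ecx=(-4)-28=-32
cmp ecx, 0  (cmp -32,0)
jle L2: taken
imul edx, ecx → edx=(-6)*(-32)=192
halt.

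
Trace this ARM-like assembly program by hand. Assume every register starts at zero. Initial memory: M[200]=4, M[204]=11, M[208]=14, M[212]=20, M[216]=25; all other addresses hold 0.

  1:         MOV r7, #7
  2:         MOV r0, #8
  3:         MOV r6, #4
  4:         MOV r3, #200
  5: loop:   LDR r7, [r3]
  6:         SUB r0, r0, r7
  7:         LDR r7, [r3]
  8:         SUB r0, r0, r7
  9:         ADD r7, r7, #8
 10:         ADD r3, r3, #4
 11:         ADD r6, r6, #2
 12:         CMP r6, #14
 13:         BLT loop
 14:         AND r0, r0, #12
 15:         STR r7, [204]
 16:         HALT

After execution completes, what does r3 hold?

MOV r7, #7 → r7=7
MOV r0, #8 → r0=8
MOV r6, #4 → r6=4
MOV r3, #200 → r3=200
LDR r7, [r3] → r7=M[200]=4
SUB r0, r0, r7 → r0=8-4=4
LDR r7, [r3] → r7=M[200]=4
SUB r0, r0, r7 → r0=4-4=0
ADD r7, r7, #8 → r7=4+8=12
ADD r3, r3, #4 → r3=200+4=204
ADD r6, r6, #2 → r6=4+2=6
CMP r6, #14  (cmp 6,14)
BLT loop: taken
LDR r7, [r3] → r7=M[204]=11
SUB r0, r0, r7 → r0=0-11=-11
LDR r7, [r3] → r7=M[204]=11
SUB r0, r0, r7 → r0=(-11)-11=-22
ADD r7, r7, #8 → r7=11+8=19
ADD r3, r3, #4 → r3=204+4=208
ADD r6, r6, #2 → r6=6+2=8
CMP r6, #14  (cmp 8,14)
BLT loop: taken
LDR r7, [r3] → r7=M[208]=14
SUB r0, r0, r7 → r0=(-22)-14=-36
LDR r7, [r3] → r7=M[208]=14
SUB r0, r0, r7 → r0=(-36)-14=-50
ADD r7, r7, #8 → r7=14+8=22
ADD r3, r3, #4 → r3=208+4=212
ADD r6, r6, #2 → r6=8+2=10
CMP r6, #14  (cmp 10,14)
BLT loop: taken
LDR r7, [r3] → r7=M[212]=20
SUB r0, r0, r7 → r0=(-50)-20=-70
LDR r7, [r3] → r7=M[212]=20
SUB r0, r0, r7 → r0=(-70)-20=-90
ADD r7, r7, #8 → r7=20+8=28
ADD r3, r3, #4 → r3=212+4=216
ADD r6, r6, #2 → r6=10+2=12
CMP r6, #14  (cmp 12,14)
BLT loop: taken
LDR r7, [r3] → r7=M[216]=25
SUB r0, r0, r7 → r0=(-90)-25=-115
LDR r7, [r3] → r7=M[216]=25
SUB r0, r0, r7 → r0=(-115)-25=-140
ADD r7, r7, #8 → r7=25+8=33
ADD r3, r3, #4 → r3=216+4=220
ADD r6, r6, #2 → r6=12+2=14
CMP r6, #14  (cmp 14,14)
BLT loop: not taken
AND r0, r0, #12 → r0=(-140)&12=4
STR r7, [204] → M[204]=33
halt.

220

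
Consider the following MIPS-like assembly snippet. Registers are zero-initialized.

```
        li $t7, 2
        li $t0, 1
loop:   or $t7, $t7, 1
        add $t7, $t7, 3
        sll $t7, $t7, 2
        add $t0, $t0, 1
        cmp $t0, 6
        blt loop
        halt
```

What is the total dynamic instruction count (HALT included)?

$t7=2
$t0=1
$t7=2|1=3
$t7=3+3=6
$t7=6<<2=24
$t0=1+1=2
cmp $t0, 6  (cmp 2,6)
blt loop: taken
$t7=24|1=25
$t7=25+3=28
$t7=28<<2=112
$t0=2+1=3
cmp $t0, 6  (cmp 3,6)
blt loop: taken
$t7=112|1=113
$t7=113+3=116
$t7=116<<2=464
$t0=3+1=4
cmp $t0, 6  (cmp 4,6)
blt loop: taken
$t7=464|1=465
$t7=465+3=468
$t7=468<<2=1872
$t0=4+1=5
cmp $t0, 6  (cmp 5,6)
blt loop: taken
$t7=1872|1=1873
$t7=1873+3=1876
$t7=1876<<2=7504
$t0=5+1=6
cmp $t0, 6  (cmp 6,6)
blt loop: not taken
halt.
Total executed instructions: 33.

33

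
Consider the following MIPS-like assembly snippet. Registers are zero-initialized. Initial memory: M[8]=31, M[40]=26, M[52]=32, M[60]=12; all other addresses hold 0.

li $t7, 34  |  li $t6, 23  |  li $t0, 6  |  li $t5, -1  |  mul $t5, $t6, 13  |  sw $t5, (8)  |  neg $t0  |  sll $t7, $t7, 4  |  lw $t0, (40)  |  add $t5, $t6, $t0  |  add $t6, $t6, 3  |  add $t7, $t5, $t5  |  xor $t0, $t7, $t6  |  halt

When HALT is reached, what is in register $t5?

li $t7, 34 → $t7=34
li $t6, 23 → $t6=23
li $t0, 6 → $t0=6
li $t5, -1 → $t5=-1
mul $t5, $t6, 13 → $t5=23*13=299
sw $t5, (8) → M[8]=299
neg $t0 → $t0=-(6)=-6
sll $t7, $t7, 4 → $t7=34<<4=544
lw $t0, (40) → $t0=M[40]=26
add $t5, $t6, $t0 → $t5=23+26=49
add $t6, $t6, 3 → $t6=23+3=26
add $t7, $t5, $t5 → $t7=49+49=98
xor $t0, $t7, $t6 → $t0=98^26=120
halt.

49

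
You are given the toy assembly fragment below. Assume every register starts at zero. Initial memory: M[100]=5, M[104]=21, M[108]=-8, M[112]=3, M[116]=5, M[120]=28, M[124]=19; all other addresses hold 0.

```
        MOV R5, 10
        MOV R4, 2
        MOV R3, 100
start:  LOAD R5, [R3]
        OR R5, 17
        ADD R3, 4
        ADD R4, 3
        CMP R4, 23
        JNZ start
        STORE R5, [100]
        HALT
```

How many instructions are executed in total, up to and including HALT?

R5=10
R4=2
R3=100
R5=M[100]=5
R5=5|17=21
R3=100+4=104
R4=2+3=5
CMP R4, 23  (cmp 5,23)
JNZ start: taken
R5=M[104]=21
R5=21|17=21
R3=104+4=108
R4=5+3=8
CMP R4, 23  (cmp 8,23)
JNZ start: taken
R5=M[108]=-8
R5=(-8)|17=-7
R3=108+4=112
R4=8+3=11
CMP R4, 23  (cmp 11,23)
JNZ start: taken
R5=M[112]=3
R5=3|17=19
R3=112+4=116
R4=11+3=14
CMP R4, 23  (cmp 14,23)
JNZ start: taken
R5=M[116]=5
R5=5|17=21
R3=116+4=120
R4=14+3=17
CMP R4, 23  (cmp 17,23)
JNZ start: taken
R5=M[120]=28
R5=28|17=29
R3=120+4=124
R4=17+3=20
CMP R4, 23  (cmp 20,23)
JNZ start: taken
R5=M[124]=19
R5=19|17=19
R3=124+4=128
R4=20+3=23
CMP R4, 23  (cmp 23,23)
JNZ start: not taken
STORE R5, [100] → M[100]=19
halt.
Total executed instructions: 47.

47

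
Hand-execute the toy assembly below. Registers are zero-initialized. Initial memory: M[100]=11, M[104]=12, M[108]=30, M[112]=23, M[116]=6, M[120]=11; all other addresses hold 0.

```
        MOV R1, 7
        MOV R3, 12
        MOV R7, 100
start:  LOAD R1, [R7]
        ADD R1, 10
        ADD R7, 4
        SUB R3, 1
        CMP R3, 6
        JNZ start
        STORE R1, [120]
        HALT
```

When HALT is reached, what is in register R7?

after MOV R1, 7: R1=7
after MOV R3, 12: R3=12
after MOV R7, 100: R7=100
after LOAD R1, [R7]: R1=M[100]=11
after ADD R1, 10: R1=11+10=21
after ADD R7, 4: R7=100+4=104
after SUB R3, 1: R3=12-1=11
CMP R3, 6  (cmp 11,6)
JNZ start: taken
after LOAD R1, [R7]: R1=M[104]=12
after ADD R1, 10: R1=12+10=22
after ADD R7, 4: R7=104+4=108
after SUB R3, 1: R3=11-1=10
CMP R3, 6  (cmp 10,6)
JNZ start: taken
after LOAD R1, [R7]: R1=M[108]=30
after ADD R1, 10: R1=30+10=40
after ADD R7, 4: R7=108+4=112
after SUB R3, 1: R3=10-1=9
CMP R3, 6  (cmp 9,6)
JNZ start: taken
after LOAD R1, [R7]: R1=M[112]=23
after ADD R1, 10: R1=23+10=33
after ADD R7, 4: R7=112+4=116
after SUB R3, 1: R3=9-1=8
CMP R3, 6  (cmp 8,6)
JNZ start: taken
after LOAD R1, [R7]: R1=M[116]=6
after ADD R1, 10: R1=6+10=16
after ADD R7, 4: R7=116+4=120
after SUB R3, 1: R3=8-1=7
CMP R3, 6  (cmp 7,6)
JNZ start: taken
after LOAD R1, [R7]: R1=M[120]=11
after ADD R1, 10: R1=11+10=21
after ADD R7, 4: R7=120+4=124
after SUB R3, 1: R3=7-1=6
CMP R3, 6  (cmp 6,6)
JNZ start: not taken
STORE R1, [120] → M[120]=21
halt.

124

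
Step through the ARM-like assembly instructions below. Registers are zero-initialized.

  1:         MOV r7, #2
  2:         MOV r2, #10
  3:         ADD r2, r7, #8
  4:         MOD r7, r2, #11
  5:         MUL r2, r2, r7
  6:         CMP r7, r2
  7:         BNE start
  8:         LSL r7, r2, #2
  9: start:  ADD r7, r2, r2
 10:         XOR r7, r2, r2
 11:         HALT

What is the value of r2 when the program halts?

r7=2
r2=10
r2=2+8=10
r7=10%11=10
r2=10*10=100
CMP r7, r2  (cmp 10,100)
BNE start: taken
r7=100+100=200
r7=100^100=0
halt.

100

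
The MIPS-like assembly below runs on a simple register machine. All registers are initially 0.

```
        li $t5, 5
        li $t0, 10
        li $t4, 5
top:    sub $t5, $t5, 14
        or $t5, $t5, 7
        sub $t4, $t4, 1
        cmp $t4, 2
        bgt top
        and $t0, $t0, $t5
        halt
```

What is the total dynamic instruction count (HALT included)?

after li $t5, 5: $t5=5
after li $t0, 10: $t0=10
after li $t4, 5: $t4=5
after sub $t5, $t5, 14: $t5=5-14=-9
after or $t5, $t5, 7: $t5=(-9)|7=-9
after sub $t4, $t4, 1: $t4=5-1=4
cmp $t4, 2  (cmp 4,2)
bgt top: taken
after sub $t5, $t5, 14: $t5=(-9)-14=-23
after or $t5, $t5, 7: $t5=(-23)|7=-17
after sub $t4, $t4, 1: $t4=4-1=3
cmp $t4, 2  (cmp 3,2)
bgt top: taken
after sub $t5, $t5, 14: $t5=(-17)-14=-31
after or $t5, $t5, 7: $t5=(-31)|7=-25
after sub $t4, $t4, 1: $t4=3-1=2
cmp $t4, 2  (cmp 2,2)
bgt top: not taken
after and $t0, $t0, $t5: $t0=10&(-25)=2
halt.
Total executed instructions: 20.

20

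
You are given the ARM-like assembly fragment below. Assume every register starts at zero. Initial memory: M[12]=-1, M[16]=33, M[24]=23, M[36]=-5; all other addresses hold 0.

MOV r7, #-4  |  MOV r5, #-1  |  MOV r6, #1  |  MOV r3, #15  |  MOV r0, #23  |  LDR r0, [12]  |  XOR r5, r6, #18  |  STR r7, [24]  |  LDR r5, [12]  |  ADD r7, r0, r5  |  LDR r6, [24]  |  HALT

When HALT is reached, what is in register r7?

MOV r7, #-4 → r7=-4
MOV r5, #-1 → r5=-1
MOV r6, #1 → r6=1
MOV r3, #15 → r3=15
MOV r0, #23 → r0=23
LDR r0, [12] → r0=M[12]=-1
XOR r5, r6, #18 → r5=1^18=19
STR r7, [24] → M[24]=-4
LDR r5, [12] → r5=M[12]=-1
ADD r7, r0, r5 → r7=(-1)+(-1)=-2
LDR r6, [24] → r6=M[24]=-4
halt.

-2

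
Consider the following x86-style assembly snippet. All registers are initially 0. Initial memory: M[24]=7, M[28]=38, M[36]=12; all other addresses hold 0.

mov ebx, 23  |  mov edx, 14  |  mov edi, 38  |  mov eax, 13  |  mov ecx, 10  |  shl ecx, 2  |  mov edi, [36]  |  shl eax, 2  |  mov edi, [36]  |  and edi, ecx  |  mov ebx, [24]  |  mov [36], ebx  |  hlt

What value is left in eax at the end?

52

ebx=23
edx=14
edi=38
eax=13
ecx=10
ecx=10<<2=40
edi=M[36]=12
eax=13<<2=52
edi=M[36]=12
edi=12&40=8
ebx=M[24]=7
mov [36], ebx → M[36]=7
halt.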